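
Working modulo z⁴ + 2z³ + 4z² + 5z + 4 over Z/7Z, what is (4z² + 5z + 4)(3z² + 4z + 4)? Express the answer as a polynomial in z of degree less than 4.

Multiply in Z/7Z[z]: (4z² + 5z + 4)·(3z² + 4z + 4) = 5z⁴ + 3z³ + 6z² + z + 2.
Reduce using z⁴ ≡ 5z³ + 3z² + 2z + 3 (mod z⁴ + 2z³ + 4z² + 5z + 4).
Reduced: 4z + 3.

4z + 3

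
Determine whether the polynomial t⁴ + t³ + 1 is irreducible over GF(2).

Write h(t) = t⁴ + t³ + 1.
Check for roots in GF(2): h(0) = 1; h(1) = 1.
No roots, so no linear factors.
Monic irreducibles of degree 2 over GF(2): t² + t + 1.
None of them divide h (all give nonzero remainder).
No irreducible factor of degree ≤ 2 exists, so h is irreducible over GF(2).

Yes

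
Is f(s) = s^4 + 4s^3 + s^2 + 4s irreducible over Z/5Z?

No

Check for roots in Z/5Z: f(0) = 0 → root; f(1) = 0 → root; f(2) = 0 → root; f(3) = 0 → root; f(4) = 4.
f(0) = 0, so (s) divides f(s); f is reducible.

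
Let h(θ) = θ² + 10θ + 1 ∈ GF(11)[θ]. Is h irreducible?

Check each element of GF(11) for a root: h(0)=1, h(1)=1, h(2)=3, h(3)=7, h(4)=2, h(5)=10, h(6)=9, h(7)=10, h(8)=2, h(9)=7, h(10)=3.
No roots. A degree-2 polynomial over a field with no linear factor is irreducible.

Yes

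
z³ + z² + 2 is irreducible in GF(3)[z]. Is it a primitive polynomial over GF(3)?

Write f(z) = z³ + z² + 2.
|GF(3^3)^×| = 3^3 − 1 = 26. Prime factorization: 26 = 2·13.
f is primitive ⇔ z has order 26 in GF(3)[z]/(f), i.e. z^(26/q) ≠ 1 for each prime q | 26.
z^(13) mod f = 1
z^(2) mod f = z².
Since z^(13) = 1, the order of z divides 13 < 26; not primitive.

No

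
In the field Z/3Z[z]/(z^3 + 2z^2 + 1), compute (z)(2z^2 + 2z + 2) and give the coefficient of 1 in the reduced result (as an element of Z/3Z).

Multiply in Z/3Z[z]: (z)·(2z^2 + 2z + 2) = 2z^3 + 2z^2 + 2z.
Reduce using z^3 ≡ z^2 + 2 (mod z^3 + 2z^2 + 1).
Reduced: z^2 + 2z + 1.

1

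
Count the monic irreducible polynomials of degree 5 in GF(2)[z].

The number of monic irreducibles of degree 5 over GF(2) is (1/5)·Σ_{d∣5} μ(5/d) 2^d.
Divisors of 5: 1, 5; μ(5/d) for each: -1, 1.
Σ = − 2^1 + 2^5 = 30.
N = 30/5 = 6.

6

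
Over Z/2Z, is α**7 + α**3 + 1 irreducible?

Yes

Write g(α) = α**7 + α**3 + 1.
Check for roots in Z/2Z: g(0) = 1; g(1) = 1.
No roots, so no linear factors.
Monic irreducibles of degree 2 over GF(2): α**2 + α + 1.
None of them divide g (all give nonzero remainder).
Monic irreducibles of degree 3 over GF(2): α**3 + α + 1, α**3 + α**2 + 1.
None of them divide g (all give nonzero remainder).
No irreducible factor of degree ≤ 3 exists, so g is irreducible over GF(2).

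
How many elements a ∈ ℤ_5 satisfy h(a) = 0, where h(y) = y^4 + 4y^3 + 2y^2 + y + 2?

Evaluate at each of the 5 elements of ℤ_5:
h(0) = 2; h(1) = 0 → root; h(2) = 0 → root; h(3) = 2; h(4) = 0 → root.
Roots: {1, 2, 4}.

3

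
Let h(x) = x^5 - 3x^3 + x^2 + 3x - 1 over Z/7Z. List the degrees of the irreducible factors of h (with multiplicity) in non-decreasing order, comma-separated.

Complete factorization: h(x) = (x^5 - 3x^3 + x^2 + 3x - 1).
Factor degrees with multiplicity: 5 = 5.

5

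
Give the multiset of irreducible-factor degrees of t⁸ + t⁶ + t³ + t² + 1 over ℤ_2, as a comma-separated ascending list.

8

Write h(t) = t⁸ + t⁶ + t³ + t² + 1.
Roots in ℤ_2: h(0) = 1; h(1) = 1.
Complete factorization: h(t) = (t⁸ + t⁶ + t³ + t² + 1).
Factor degrees with multiplicity: 8 = 8.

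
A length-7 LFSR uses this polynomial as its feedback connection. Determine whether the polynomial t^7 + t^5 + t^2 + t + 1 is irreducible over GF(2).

Yes

Write P(t) = t^7 + t^5 + t^2 + t + 1.
Check for roots in GF(2): P(0) = 1; P(1) = 1.
No roots, so no linear factors.
Monic irreducibles of degree 2 over GF(2): t^2 + t + 1.
None of them divide P (all give nonzero remainder).
Monic irreducibles of degree 3 over GF(2): t^3 + t + 1, t^3 + t^2 + 1.
None of them divide P (all give nonzero remainder).
No irreducible factor of degree ≤ 3 exists, so P is irreducible over GF(2).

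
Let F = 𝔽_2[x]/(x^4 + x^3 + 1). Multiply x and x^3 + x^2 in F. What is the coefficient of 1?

1

Multiply in 𝔽_2[x]: (x)·(x^3 + x^2) = x^4 + x^3.
Reduce using x^4 ≡ x^3 + 1 (mod x^4 + x^3 + 1).
Reduced: 1.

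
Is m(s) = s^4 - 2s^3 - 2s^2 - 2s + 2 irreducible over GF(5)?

Check for roots in GF(5): m(0) = 2; m(1) = 2; m(2) = 0 → root; m(3) = 0 → root; m(4) = 0 → root.
m(2) = 0, so (s − 2) divides m(s); m is reducible.

No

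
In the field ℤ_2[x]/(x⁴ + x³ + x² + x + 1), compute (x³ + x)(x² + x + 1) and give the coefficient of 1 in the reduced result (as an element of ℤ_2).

Multiply in ℤ_2[x]: (x³ + x)·(x² + x + 1) = x⁵ + x⁴ + x² + x.
Reduce using x⁴ ≡ x³ + x² + x + 1 (mod x⁴ + x³ + x² + x + 1).
Reduced: x³.

0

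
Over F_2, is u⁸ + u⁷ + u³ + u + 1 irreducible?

Write m(u) = u⁸ + u⁷ + u³ + u + 1.
Check for roots in F_2: m(0) = 1; m(1) = 1.
No roots, so no linear factors.
Monic irreducibles of degree 2 over GF(2): u² + u + 1.
None of them divide m (all give nonzero remainder).
Monic irreducibles of degree 3 over GF(2): u³ + u + 1, u³ + u² + 1.
None of them divide m (all give nonzero remainder).
Monic irreducibles of degree 4 over GF(2): u⁴ + u + 1, u⁴ + u³ + 1, u⁴ + u³ + u² + u + 1.
None of them divide m (all give nonzero remainder).
No irreducible factor of degree ≤ 4 exists, so m is irreducible over GF(2).

Yes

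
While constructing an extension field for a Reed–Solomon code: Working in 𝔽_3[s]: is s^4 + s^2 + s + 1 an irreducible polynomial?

Yes

Write m(s) = s^4 + s^2 + s + 1.
Check for roots in 𝔽_3: m(0) = 1; m(1) = 1; m(2) = 2.
No roots, so no linear factors.
Monic irreducibles of degree 2 over GF(3): s^2 + 1, s^2 + s + 2, s^2 + 2s + 2.
None of them divide m (all give nonzero remainder).
No irreducible factor of degree ≤ 2 exists, so m is irreducible over GF(3).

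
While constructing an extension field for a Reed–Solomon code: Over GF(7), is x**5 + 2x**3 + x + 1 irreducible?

Write m(x) = x**5 + 2x**3 + x + 1.
Check for roots in GF(7): m(0) = 1; m(1) = 5; m(2) = 2; m(3) = 0 → root; m(4) = 2; m(5) = 0 → root; m(6) = 4.
m(3) = 0, so (x − 3) divides m(x); m is reducible.

No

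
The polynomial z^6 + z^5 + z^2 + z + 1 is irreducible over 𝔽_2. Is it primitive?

Write f(z) = z^6 + z^5 + z^2 + z + 1.
|GF(2^6)^×| = 2^6 − 1 = 63. Prime factorization: 63 = 3^2·7.
f is primitive ⇔ z has order 63 in GF(2)[z]/(f), i.e. z^(63/q) ≠ 1 for each prime q | 63.
z^(21) mod f = z^5 + z^3 + z^2.
z^(9) mod f = z^3 + z^2 + 1.
None equal 1, so z has full order 63; f is primitive.

Yes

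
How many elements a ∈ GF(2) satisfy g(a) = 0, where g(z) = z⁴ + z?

Evaluate at each of the 2 elements of GF(2):
g(0) = 0 → root; g(1) = 0 → root.
Roots: {0, 1}.

2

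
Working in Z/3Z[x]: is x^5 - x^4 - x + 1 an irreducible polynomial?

No

Write g(x) = x^5 - x^4 - x + 1.
Check for roots in Z/3Z: g(0) = 1; g(1) = 0 → root; g(2) = 0 → root.
g(1) = 0, so (x − 1) divides g(x); g is reducible.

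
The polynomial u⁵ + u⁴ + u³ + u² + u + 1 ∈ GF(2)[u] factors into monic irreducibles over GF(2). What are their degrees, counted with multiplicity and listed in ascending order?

Write g(u) = u⁵ + u⁴ + u³ + u² + u + 1.
Roots in GF(2): g(0) = 1; g(1) = 0 → root.
Linear factors from roots: (u + 1).
Complete factorization: g(u) = (u + 1)·(u² + u + 1)^2.
Factor degrees with multiplicity: 1 + 2 + 2 = 5.

1, 2, 2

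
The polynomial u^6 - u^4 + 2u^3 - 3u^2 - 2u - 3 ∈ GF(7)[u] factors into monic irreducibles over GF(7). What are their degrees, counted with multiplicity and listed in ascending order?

Write h(u) = u^6 - u^4 + 2u^3 - 3u^2 - 2u - 3.
Linear factors from roots: (u + 2).
Complete factorization: h(u) = (u + 2)^2·(u^4 + 3u^3 - 3u^2 + 2u + 1).
Factor degrees with multiplicity: 1 + 1 + 4 = 6.

1, 1, 4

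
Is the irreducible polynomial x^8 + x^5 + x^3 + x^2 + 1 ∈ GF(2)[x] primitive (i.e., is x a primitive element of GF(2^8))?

Write f(x) = x^8 + x^5 + x^3 + x^2 + 1.
|GF(2^8)^×| = 2^8 − 1 = 255. Prime factorization: 255 = 3·5·17.
f is primitive ⇔ x has order 255 in GF(2)[x]/(f), i.e. x^(255/q) ≠ 1 for each prime q | 255.
x^(85) mod f = x^7 + x^5 + x^4 + x^3 + x^2 + x.
x^(51) mod f = x^7 + x^6 + x^4 + x^3 + x^2.
x^(15) mod f = x^7 + x^6 + x^5 + x^2.
None equal 1, so x has full order 255; f is primitive.

Yes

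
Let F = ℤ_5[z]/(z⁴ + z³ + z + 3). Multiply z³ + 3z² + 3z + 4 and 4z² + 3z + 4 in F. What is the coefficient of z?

Multiply in ℤ_5[z]: (z³ + 3z² + 3z + 4)·(4z² + 3z + 4) = 4z⁵ + 2z² + 4z + 1.
Reduce using z⁴ ≡ 4z³ + 4z + 2 (mod z⁴ + z³ + z + 3).
Reduced: 4z³ + 3z² + z + 3.

1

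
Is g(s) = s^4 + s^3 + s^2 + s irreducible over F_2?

Check for roots in F_2: g(0) = 0 → root; g(1) = 0 → root.
g(0) = 0, so (s) divides g(s); g is reducible.

No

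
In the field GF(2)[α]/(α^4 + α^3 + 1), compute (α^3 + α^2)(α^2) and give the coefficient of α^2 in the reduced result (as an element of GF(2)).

0

Multiply in GF(2)[α]: (α^3 + α^2)·(α^2) = α^5 + α^4.
Reduce using α^4 ≡ α^3 + 1 (mod α^4 + α^3 + 1).
Reduced: α.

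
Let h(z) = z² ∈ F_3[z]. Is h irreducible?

No

Check for roots in F_3: h(0) = 0 → root; h(1) = 1; h(2) = 1.
h(0) = 0, so (z) divides h(z); h is reducible.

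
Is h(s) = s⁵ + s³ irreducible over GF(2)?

Check for roots in GF(2): h(0) = 0 → root; h(1) = 0 → root.
h(0) = 0, so (s) divides h(s); h is reducible.

No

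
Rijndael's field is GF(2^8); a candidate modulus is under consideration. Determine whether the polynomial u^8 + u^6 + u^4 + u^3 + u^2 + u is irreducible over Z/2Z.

No

Write m(u) = u^8 + u^6 + u^4 + u^3 + u^2 + u.
Check for roots in Z/2Z: m(0) = 0 → root; m(1) = 0 → root.
m(0) = 0, so (u) divides m(u); m is reducible.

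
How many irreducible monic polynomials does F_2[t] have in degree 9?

56

The number of monic irreducibles of degree 9 over GF(2) is (1/9)·Σ_{d∣9} μ(9/d) 2^d.
Divisors of 9: 1, 3, 9; μ(9/d) for each: 0, -1, 1.
Σ = − 2^3 + 2^9 = 504.
N = 504/9 = 56.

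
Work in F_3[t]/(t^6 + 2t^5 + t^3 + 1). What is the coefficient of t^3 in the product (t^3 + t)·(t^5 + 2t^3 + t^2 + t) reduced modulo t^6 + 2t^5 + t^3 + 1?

Multiply in F_3[t]: (t^3 + t)·(t^5 + 2t^3 + t^2 + t) = t^8 + t^5 + t^3 + t^2.
Reduce using t^6 ≡ t^5 + 2t^3 + 2 (mod t^6 + 2t^5 + t^3 + 1).
Reduced: t^5 + 2t^4 + 2t + 2.

0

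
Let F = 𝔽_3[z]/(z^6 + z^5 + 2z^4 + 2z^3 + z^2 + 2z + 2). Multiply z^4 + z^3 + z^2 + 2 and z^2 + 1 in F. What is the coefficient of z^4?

0

Multiply in 𝔽_3[z]: (z^4 + z^3 + z^2 + 2)·(z^2 + 1) = z^6 + z^5 + 2z^4 + z^3 + 2.
Reduce using z^6 ≡ 2z^5 + z^4 + z^3 + 2z^2 + z + 1 (mod z^6 + z^5 + 2z^4 + 2z^3 + z^2 + 2z + 2).
Reduced: 2z^3 + 2z^2 + z.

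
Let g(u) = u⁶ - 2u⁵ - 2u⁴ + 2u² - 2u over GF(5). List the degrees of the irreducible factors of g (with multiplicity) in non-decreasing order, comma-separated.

1, 1, 2, 2

Roots in GF(5): g(0) = 0 → root; g(1) = 2; g(2) = 2; g(3) = 3; g(4) = 0 → root.
Linear factors from roots: (u), (u + 1).
Complete factorization: g(u) = (u)·(u + 1)·(u² + 2)·(u² + 2u - 1).
Factor degrees with multiplicity: 1 + 1 + 2 + 2 = 6.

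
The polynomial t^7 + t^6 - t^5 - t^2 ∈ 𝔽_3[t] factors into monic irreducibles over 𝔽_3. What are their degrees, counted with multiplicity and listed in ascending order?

Write h(t) = t^7 + t^6 - t^5 - t^2.
Roots in 𝔽_3: h(0) = 0 → root; h(1) = 0 → root; h(2) = 0 → root.
Linear factors from roots: (t), (t - 1), (t + 1).
Complete factorization: h(t) = (t + 1)·(t)^2·(t - 1)^2·(t^2 - t - 1).
Factor degrees with multiplicity: 1 + 1 + 1 + 1 + 1 + 2 = 7.

1, 1, 1, 1, 1, 2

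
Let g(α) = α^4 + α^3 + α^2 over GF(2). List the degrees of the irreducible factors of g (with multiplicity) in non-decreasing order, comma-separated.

Roots in GF(2): g(0) = 0 → root; g(1) = 1.
Linear factors from roots: (α).
Complete factorization: g(α) = (α)^2·(α^2 + α + 1).
Factor degrees with multiplicity: 1 + 1 + 2 = 4.

1, 1, 2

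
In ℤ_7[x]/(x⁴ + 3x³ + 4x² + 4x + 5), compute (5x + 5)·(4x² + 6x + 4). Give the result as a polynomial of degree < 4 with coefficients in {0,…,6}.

6x^3 + x^2 + x + 6

Multiply in ℤ_7[x]: (5x + 5)·(4x² + 6x + 4) = 6x³ + x² + x + 6.
Reduced: 6x³ + x² + x + 6.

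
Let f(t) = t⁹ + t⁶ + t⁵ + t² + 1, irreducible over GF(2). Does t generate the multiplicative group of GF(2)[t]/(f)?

No

|GF(2^9)^×| = 2^9 − 1 = 511. Prime factorization: 511 = 7·73.
f is primitive ⇔ t has order 511 in GF(2)[t]/(f), i.e. t^(511/q) ≠ 1 for each prime q | 511.
t^(73) mod f = 1
t^(7) mod f = t⁷.
Since t^(73) = 1, the order of t divides 73 < 511; not primitive.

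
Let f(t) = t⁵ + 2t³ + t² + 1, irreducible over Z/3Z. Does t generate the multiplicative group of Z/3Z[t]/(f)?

|GF(3^5)^×| = 3^5 − 1 = 242. Prime factorization: 242 = 2·11^2.
f is primitive ⇔ t has order 242 in GF(3)[t]/(f), i.e. t^(242/q) ≠ 1 for each prime q | 242.
t^(121) mod f = 2.
t^(22) mod f = t² + 2t + 2.
None equal 1, so t has full order 242; f is primitive.

Yes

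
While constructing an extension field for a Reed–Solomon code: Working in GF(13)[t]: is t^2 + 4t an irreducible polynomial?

No

Write m(t) = t^2 + 4t.
Check each element of GF(13) for a root: m(0)=0, m(1)=5, m(2)=12, m(3)=8, m(4)=6, m(5)=6, m(6)=8, m(7)=12, m(8)=5, m(9)=0, m(10)=10, m(11)=9, m(12)=10.
m(0) = 0, so (t) divides m(t); m is reducible.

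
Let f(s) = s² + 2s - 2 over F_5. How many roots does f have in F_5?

Evaluate at each of the 5 elements of F_5:
f(0) = 3; f(1) = 1; f(2) = 1; f(3) = 3; f(4) = 2.
No element is a root.

0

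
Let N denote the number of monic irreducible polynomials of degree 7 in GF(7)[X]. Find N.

x^(7^7) − x is the product of all monic irreducibles of degree dividing 7; Möbius inversion gives N = (1/7) Σ μ(7/d)·7^d.
Divisors of 7: 1, 7; μ(7/d) for each: -1, 1.
Σ = − 7^1 + 7^7 = 823536.
N = 823536/7 = 117648.

117648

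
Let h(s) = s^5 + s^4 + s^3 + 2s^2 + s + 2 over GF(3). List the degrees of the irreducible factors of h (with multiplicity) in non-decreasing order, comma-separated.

5

Roots in GF(3): h(0) = 2; h(1) = 2; h(2) = 2.
Complete factorization: h(s) = (s^5 + s^4 + s^3 + 2s^2 + s + 2).
Factor degrees with multiplicity: 5 = 5.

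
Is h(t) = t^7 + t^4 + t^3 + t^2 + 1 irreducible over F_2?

Yes

Check for roots in F_2: h(0) = 1; h(1) = 1.
No roots, so no linear factors.
Monic irreducibles of degree 2 over GF(2): t^2 + t + 1.
None of them divide h (all give nonzero remainder).
Monic irreducibles of degree 3 over GF(2): t^3 + t + 1, t^3 + t^2 + 1.
None of them divide h (all give nonzero remainder).
No irreducible factor of degree ≤ 3 exists, so h is irreducible over GF(2).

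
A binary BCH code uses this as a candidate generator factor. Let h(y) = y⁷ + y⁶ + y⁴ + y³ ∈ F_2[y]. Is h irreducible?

No

Check for roots in F_2: h(0) = 0 → root; h(1) = 0 → root.
h(0) = 0, so (y) divides h(y); h is reducible.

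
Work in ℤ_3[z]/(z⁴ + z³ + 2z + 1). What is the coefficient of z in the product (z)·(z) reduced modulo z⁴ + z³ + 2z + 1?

0

Multiply in ℤ_3[z]: (z)·(z) = z².
Reduced: z².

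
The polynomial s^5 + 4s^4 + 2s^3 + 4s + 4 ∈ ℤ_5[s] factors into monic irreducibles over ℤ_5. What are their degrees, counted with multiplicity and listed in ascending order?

Write f(s) = s^5 + 4s^4 + 2s^3 + 4s + 4.
Roots in ℤ_5: f(0) = 4; f(1) = 0 → root; f(2) = 4; f(3) = 2; f(4) = 1.
Linear factors from roots: (s + 4).
Complete factorization: f(s) = (s + 4)·(s^4 + 2s^2 + 2s + 1).
Factor degrees with multiplicity: 1 + 4 = 5.

1, 4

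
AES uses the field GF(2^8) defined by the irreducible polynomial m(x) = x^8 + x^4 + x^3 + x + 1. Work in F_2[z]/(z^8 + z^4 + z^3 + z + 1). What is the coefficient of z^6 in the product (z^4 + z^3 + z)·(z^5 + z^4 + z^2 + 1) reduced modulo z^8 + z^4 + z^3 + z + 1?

0

Multiply in F_2[z]: (z^4 + z^3 + z)·(z^5 + z^4 + z^2 + 1) = z^9 + z^7 + z^4 + z.
Reduce using z^8 ≡ z^4 + z^3 + z + 1 (mod z^8 + z^4 + z^3 + z + 1).
Reduced: z^7 + z^5 + z^2.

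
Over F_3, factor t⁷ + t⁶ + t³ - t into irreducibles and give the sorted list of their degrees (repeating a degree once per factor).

1, 1, 1, 1, 3

Write h(t) = t⁷ + t⁶ + t³ - t.
Roots in F_3: h(0) = 0 → root; h(1) = 2; h(2) = 0 → root.
Linear factors from roots: (t), (t + 1).
Complete factorization: h(t) = (t)·(t + 1)^3·(t³ + t² - 1).
Factor degrees with multiplicity: 1 + 1 + 1 + 1 + 3 = 7.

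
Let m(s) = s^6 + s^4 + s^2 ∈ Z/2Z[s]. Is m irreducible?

Check for roots in Z/2Z: m(0) = 0 → root; m(1) = 1.
m(0) = 0, so (s) divides m(s); m is reducible.

No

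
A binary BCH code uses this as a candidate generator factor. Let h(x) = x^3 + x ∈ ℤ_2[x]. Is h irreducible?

Check for roots in ℤ_2: h(0) = 0 → root; h(1) = 0 → root.
h(0) = 0, so (x) divides h(x); h is reducible.

No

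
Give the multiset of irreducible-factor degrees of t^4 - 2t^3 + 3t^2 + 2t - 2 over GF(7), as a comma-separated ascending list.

1, 1, 2

Write h(t) = t^4 - 2t^3 + 3t^2 + 2t - 2.
Linear factors from roots: (t - 2), (t + 3).
Complete factorization: h(t) = (t + 3)·(t - 2)·(t^2 - 3t - 2).
Factor degrees with multiplicity: 1 + 1 + 2 = 4.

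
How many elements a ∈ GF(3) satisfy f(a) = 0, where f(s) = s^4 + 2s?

Evaluate at each of the 3 elements of GF(3):
f(0) = 0 → root; f(1) = 0 → root; f(2) = 2.
Roots: {0, 1}.

2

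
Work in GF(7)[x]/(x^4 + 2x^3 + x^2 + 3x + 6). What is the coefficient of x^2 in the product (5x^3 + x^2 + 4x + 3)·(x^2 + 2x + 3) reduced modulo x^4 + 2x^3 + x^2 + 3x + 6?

Multiply in GF(7)[x]: (5x^3 + x^2 + 4x + 3)·(x^2 + 2x + 3) = 5x^5 + 4x^4 + 4x + 2.
Reduce using x^4 ≡ 5x^3 + 6x^2 + 4x + 1 (mod x^4 + 2x^3 + x^2 + 3x + 6).
Reduced: 5x^2 + 6x + 3.

5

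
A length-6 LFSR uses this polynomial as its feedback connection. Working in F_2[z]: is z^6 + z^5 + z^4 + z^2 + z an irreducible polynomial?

Write f(z) = z^6 + z^5 + z^4 + z^2 + z.
Check for roots in F_2: f(0) = 0 → root; f(1) = 1.
f(0) = 0, so (z) divides f(z); f is reducible.

No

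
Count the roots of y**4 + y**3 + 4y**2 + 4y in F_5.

3

Write h(y) = y**4 + y**3 + 4y**2 + 4y.
Evaluate at each of the 5 elements of F_5:
h(0) = 0 → root; h(1) = 0 → root; h(2) = 3; h(3) = 1; h(4) = 0 → root.
Roots: {0, 1, 4}.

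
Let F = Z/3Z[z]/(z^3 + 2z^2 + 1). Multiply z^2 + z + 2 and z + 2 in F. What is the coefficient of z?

Multiply in Z/3Z[z]: (z^2 + z + 2)·(z + 2) = z^3 + z + 1.
Reduce using z^3 ≡ z^2 + 2 (mod z^3 + 2z^2 + 1).
Reduced: z^2 + z.

1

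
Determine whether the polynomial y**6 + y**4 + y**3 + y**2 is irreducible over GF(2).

No

Write f(y) = y**6 + y**4 + y**3 + y**2.
Check for roots in GF(2): f(0) = 0 → root; f(1) = 0 → root.
f(0) = 0, so (y) divides f(y); f is reducible.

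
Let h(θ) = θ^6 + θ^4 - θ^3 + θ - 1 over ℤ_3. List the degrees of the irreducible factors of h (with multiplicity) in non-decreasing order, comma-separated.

6

Roots in ℤ_3: h(0) = 2; h(1) = 1; h(2) = 1.
Complete factorization: h(θ) = (θ^6 + θ^4 - θ^3 + θ - 1).
Factor degrees with multiplicity: 6 = 6.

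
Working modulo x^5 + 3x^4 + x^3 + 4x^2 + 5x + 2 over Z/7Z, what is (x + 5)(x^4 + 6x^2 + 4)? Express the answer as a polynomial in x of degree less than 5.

2x^4 + 5x^3 + 5x^2 + 6x + 4

Multiply in Z/7Z[x]: (x + 5)·(x^4 + 6x^2 + 4) = x^5 + 5x^4 + 6x^3 + 2x^2 + 4x + 6.
Reduce using x^5 ≡ 4x^4 + 6x^3 + 3x^2 + 2x + 5 (mod x^5 + 3x^4 + x^3 + 4x^2 + 5x + 2).
Reduced: 2x^4 + 5x^3 + 5x^2 + 6x + 4.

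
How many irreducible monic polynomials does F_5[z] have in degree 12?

20343700

The number of monic irreducibles of degree 12 over GF(5) is (1/12)·Σ_{d∣12} μ(12/d) 5^d.
Divisors of 12: 1, 2, 3, 4, 6, 12; μ(12/d) for each: 0, 1, 0, -1, -1, 1.
Σ = 5^2 − 5^4 − 5^6 + 5^12 = 244124400.
N = 244124400/12 = 20343700.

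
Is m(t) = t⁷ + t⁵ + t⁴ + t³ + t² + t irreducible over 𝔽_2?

Check for roots in 𝔽_2: m(0) = 0 → root; m(1) = 0 → root.
m(0) = 0, so (t) divides m(t); m is reducible.

No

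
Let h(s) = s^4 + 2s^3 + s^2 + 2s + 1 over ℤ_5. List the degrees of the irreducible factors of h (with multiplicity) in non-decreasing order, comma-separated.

Roots in ℤ_5: h(0) = 1; h(1) = 2; h(2) = 1; h(3) = 1; h(4) = 4.
Complete factorization: h(s) = (s^4 + 2s^3 + s^2 + 2s + 1).
Factor degrees with multiplicity: 4 = 4.

4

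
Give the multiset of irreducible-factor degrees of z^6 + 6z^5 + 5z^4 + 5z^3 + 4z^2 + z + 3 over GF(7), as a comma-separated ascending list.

Write h(z) = z^6 + 6z^5 + 5z^4 + 5z^3 + 4z^2 + z + 3.
Complete factorization: h(z) = (z^6 + 6z^5 + 5z^4 + 5z^3 + 4z^2 + z + 3).
Factor degrees with multiplicity: 6 = 6.

6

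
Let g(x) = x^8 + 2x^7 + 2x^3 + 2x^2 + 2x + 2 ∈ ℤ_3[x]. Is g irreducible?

Yes

Check for roots in ℤ_3: g(0) = 2; g(1) = 2; g(2) = 2.
No roots, so no linear factors.
Monic irreducibles of degree 2 over GF(3): x^2 + 1, x^2 + x + 2, x^2 + 2x + 2.
None of them divide g (all give nonzero remainder).
Degree-3 irreducible divisors: test the 8 monic irreducibles of degree 3 over GF(3).
None of them divide g (all give nonzero remainder).
Degree-4 irreducible divisors: test the 18 monic irreducibles of degree 4 over GF(3).
None of them divide g (all give nonzero remainder).
No irreducible factor of degree ≤ 4 exists, so g is irreducible over GF(3).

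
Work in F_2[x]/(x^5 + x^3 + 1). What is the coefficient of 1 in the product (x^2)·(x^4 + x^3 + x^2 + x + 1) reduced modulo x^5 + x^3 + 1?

1

Multiply in F_2[x]: (x^2)·(x^4 + x^3 + x^2 + x + 1) = x^6 + x^5 + x^4 + x^3 + x^2.
Reduce using x^5 ≡ x^3 + 1 (mod x^5 + x^3 + 1).
Reduced: x^2 + x + 1.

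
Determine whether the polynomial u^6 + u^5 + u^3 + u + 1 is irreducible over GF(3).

Yes

Write P(u) = u^6 + u^5 + u^3 + u + 1.
Check for roots in GF(3): P(0) = 1; P(1) = 2; P(2) = 2.
No roots, so no linear factors.
Monic irreducibles of degree 2 over GF(3): u^2 + 1, u^2 + u - 1, u^2 - u - 1.
None of them divide P (all give nonzero remainder).
Degree-3 irreducible divisors: test the 8 monic irreducibles of degree 3 over GF(3).
None of them divide P (all give nonzero remainder).
No irreducible factor of degree ≤ 3 exists, so P is irreducible over GF(3).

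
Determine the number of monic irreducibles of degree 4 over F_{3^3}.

By the necklace-counting formula, N_27(4) = (1/4) Σ_{d|4} μ(4/d)·27^d.
Divisors of 4: 1, 2, 4; μ(4/d) for each: 0, -1, 1.
Σ = − 27^2 + 27^4 = 530712.
N = 530712/4 = 132678.

132678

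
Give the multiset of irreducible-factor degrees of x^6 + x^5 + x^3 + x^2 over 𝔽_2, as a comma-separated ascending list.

Write f(x) = x^6 + x^5 + x^3 + x^2.
Roots in 𝔽_2: f(0) = 0 → root; f(1) = 0 → root.
Linear factors from roots: (x), (x + 1).
Complete factorization: f(x) = (x)^2·(x + 1)^2·(x^2 + x + 1).
Factor degrees with multiplicity: 1 + 1 + 1 + 1 + 2 = 6.

1, 1, 1, 1, 2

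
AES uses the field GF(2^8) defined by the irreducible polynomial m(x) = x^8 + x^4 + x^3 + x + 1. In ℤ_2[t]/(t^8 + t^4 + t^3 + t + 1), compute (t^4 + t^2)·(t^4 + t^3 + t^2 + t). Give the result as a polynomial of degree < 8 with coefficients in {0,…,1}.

t^7 + t + 1

Multiply in ℤ_2[t]: (t^4 + t^2)·(t^4 + t^3 + t^2 + t) = t^8 + t^7 + t^4 + t^3.
Reduce using t^8 ≡ t^4 + t^3 + t + 1 (mod t^8 + t^4 + t^3 + t + 1).
Reduced: t^7 + t + 1.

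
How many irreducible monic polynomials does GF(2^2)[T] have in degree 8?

8160

By the necklace-counting formula, N_4(8) = (1/8) Σ_{d|8} μ(8/d)·4^d.
Divisors of 8: 1, 2, 4, 8; μ(8/d) for each: 0, 0, -1, 1.
Σ = − 4^4 + 4^8 = 65280.
N = 65280/8 = 8160.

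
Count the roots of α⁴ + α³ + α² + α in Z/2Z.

Write f(α) = α⁴ + α³ + α² + α.
Evaluate at each of the 2 elements of Z/2Z:
f(0) = 0 → root; f(1) = 0 → root.
Roots: {0, 1}.

2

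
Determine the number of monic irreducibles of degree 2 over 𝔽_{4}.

x^(4^2) − x is the product of all monic irreducibles of degree dividing 2; Möbius inversion gives N = (1/2) Σ μ(2/d)·4^d.
Divisors of 2: 1, 2; μ(2/d) for each: -1, 1.
Σ = − 4^1 + 4^2 = 12.
N = 12/2 = 6.

6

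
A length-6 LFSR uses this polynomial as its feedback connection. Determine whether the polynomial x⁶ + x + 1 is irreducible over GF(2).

Write f(x) = x⁶ + x + 1.
Check for roots in GF(2): f(0) = 1; f(1) = 1.
No roots, so no linear factors.
Monic irreducibles of degree 2 over GF(2): x² + x + 1.
None of them divide f (all give nonzero remainder).
Monic irreducibles of degree 3 over GF(2): x³ + x + 1, x³ + x² + 1.
None of them divide f (all give nonzero remainder).
No irreducible factor of degree ≤ 3 exists, so f is irreducible over GF(2).

Yes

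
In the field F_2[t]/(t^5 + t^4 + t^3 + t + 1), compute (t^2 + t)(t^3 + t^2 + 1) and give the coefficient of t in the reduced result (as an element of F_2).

Multiply in F_2[t]: (t^2 + t)·(t^3 + t^2 + 1) = t^5 + t^3 + t^2 + t.
Reduce using t^5 ≡ t^4 + t^3 + t + 1 (mod t^5 + t^4 + t^3 + t + 1).
Reduced: t^4 + t^2 + 1.

0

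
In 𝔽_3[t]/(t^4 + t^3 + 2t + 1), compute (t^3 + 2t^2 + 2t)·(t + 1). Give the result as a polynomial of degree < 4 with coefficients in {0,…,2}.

Multiply in 𝔽_3[t]: (t^3 + 2t^2 + 2t)·(t + 1) = t^4 + t^2 + 2t.
Reduce using t^4 ≡ 2t^3 + t + 2 (mod t^4 + t^3 + 2t + 1).
Reduced: 2t^3 + t^2 + 2.

2t^3 + t^2 + 2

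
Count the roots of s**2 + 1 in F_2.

1

Write P(s) = s**2 + 1.
Evaluate at each of the 2 elements of F_2:
P(0) = 1; P(1) = 0 → root.
Roots: {1}.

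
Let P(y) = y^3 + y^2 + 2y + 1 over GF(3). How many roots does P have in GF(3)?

0

Evaluate at each of the 3 elements of GF(3):
P(0) = 1; P(1) = 2; P(2) = 2.
No element is a root.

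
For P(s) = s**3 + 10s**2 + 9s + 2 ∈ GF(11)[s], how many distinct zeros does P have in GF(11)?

1

Evaluate at each of the 11 elements of GF(11):
P(0) = 2; P(1) = 0 → root; P(2) = 2; P(3) = 3; P(4) = 9; P(5) = 4; P(6) = 5; P(7) = 7; P(8) = 5; P(9) = 5; P(10) = 2.
Roots: {1}.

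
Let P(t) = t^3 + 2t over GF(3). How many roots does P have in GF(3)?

3

Evaluate at each of the 3 elements of GF(3):
P(0) = 0 → root; P(1) = 0 → root; P(2) = 0 → root.
Roots: {0, 1, 2}.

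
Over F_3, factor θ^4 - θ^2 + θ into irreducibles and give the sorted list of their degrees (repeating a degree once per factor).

Write g(θ) = θ^4 - θ^2 + θ.
Roots in F_3: g(0) = 0 → root; g(1) = 1; g(2) = 2.
Linear factors from roots: (θ).
Complete factorization: g(θ) = (θ)·(θ^3 - θ + 1).
Factor degrees with multiplicity: 1 + 3 = 4.

1, 3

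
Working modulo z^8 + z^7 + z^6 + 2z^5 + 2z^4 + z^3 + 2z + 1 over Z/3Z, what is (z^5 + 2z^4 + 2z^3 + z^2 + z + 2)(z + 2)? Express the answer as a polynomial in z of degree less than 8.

z^6 + z^5 + 2z^3 + z + 1

Multiply in Z/3Z[z]: (z^5 + 2z^4 + 2z^3 + z^2 + z + 2)·(z + 2) = z^6 + z^5 + 2z^3 + z + 1.
Reduced: z^6 + z^5 + 2z^3 + z + 1.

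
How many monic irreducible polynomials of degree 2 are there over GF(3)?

Gauss's count: N_{3}(2) = (1/2) Σ_{d|2} μ(2/d)·3^d.
Divisors of 2: 1, 2; μ(2/d) for each: -1, 1.
Σ = − 3^1 + 3^2 = 6.
N = 6/2 = 3.

3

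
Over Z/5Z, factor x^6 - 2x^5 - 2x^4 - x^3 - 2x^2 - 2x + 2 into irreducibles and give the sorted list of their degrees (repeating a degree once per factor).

1, 2, 3

Write g(x) = x^6 - 2x^5 - 2x^4 - x^3 - 2x^2 - 2x + 2.
Roots in Z/5Z: g(0) = 2; g(1) = 4; g(2) = 0 → root; g(3) = 2; g(4) = 4.
Linear factors from roots: (x - 2).
Complete factorization: g(x) = (x - 2)·(x^2 + 2x - 2)·(x^3 - 2x^2 - x - 2).
Factor degrees with multiplicity: 1 + 2 + 3 = 6.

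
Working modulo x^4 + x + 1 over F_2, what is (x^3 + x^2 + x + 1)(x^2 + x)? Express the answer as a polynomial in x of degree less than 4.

x^2

Multiply in F_2[x]: (x^3 + x^2 + x + 1)·(x^2 + x) = x^5 + x.
Reduce using x^4 ≡ x + 1 (mod x^4 + x + 1).
Reduced: x^2.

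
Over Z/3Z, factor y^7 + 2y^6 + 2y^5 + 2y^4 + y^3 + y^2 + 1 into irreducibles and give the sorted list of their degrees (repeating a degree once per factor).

Write f(y) = y^7 + 2y^6 + 2y^5 + 2y^4 + y^3 + y^2 + 1.
Roots in Z/3Z: f(0) = 1; f(1) = 1; f(2) = 2.
Complete factorization: f(y) = (y^2 + 1)^2·(y^3 + 2y^2 + 1).
Factor degrees with multiplicity: 2 + 2 + 3 = 7.

2, 2, 3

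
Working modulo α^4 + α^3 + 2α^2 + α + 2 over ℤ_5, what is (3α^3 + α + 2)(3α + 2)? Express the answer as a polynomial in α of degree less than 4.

Multiply in ℤ_5[α]: (3α^3 + α + 2)·(3α + 2) = 4α^4 + α^3 + 3α^2 + 3α + 4.
Reduce using α^4 ≡ 4α^3 + 3α^2 + 4α + 3 (mod α^4 + α^3 + 2α^2 + α + 2).
Reduced: 2α^3 + 4α + 1.

2α^3 + 4α + 1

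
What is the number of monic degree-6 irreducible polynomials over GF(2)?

Gauss's count: N_{2}(6) = (1/6) Σ_{d|6} μ(6/d)·2^d.
Divisors of 6: 1, 2, 3, 6; μ(6/d) for each: 1, -1, -1, 1.
Σ = 2^1 − 2^2 − 2^3 + 2^6 = 54.
N = 54/6 = 9.

9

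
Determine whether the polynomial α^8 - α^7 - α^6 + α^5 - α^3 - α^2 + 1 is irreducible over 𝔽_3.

Yes

Write f(α) = α^8 - α^7 - α^6 + α^5 - α^3 - α^2 + 1.
Check for roots in 𝔽_3: f(0) = 1; f(1) = 2; f(2) = 1.
No roots, so no linear factors.
Monic irreducibles of degree 2 over GF(3): α^2 + 1, α^2 + α - 1, α^2 - α - 1.
None of them divide f (all give nonzero remainder).
Degree-3 irreducible divisors: test the 8 monic irreducibles of degree 3 over GF(3).
None of them divide f (all give nonzero remainder).
Degree-4 irreducible divisors: test the 18 monic irreducibles of degree 4 over GF(3).
None of them divide f (all give nonzero remainder).
No irreducible factor of degree ≤ 4 exists, so f is irreducible over GF(3).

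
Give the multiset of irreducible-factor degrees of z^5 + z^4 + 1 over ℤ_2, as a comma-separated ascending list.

2, 3

Write h(z) = z^5 + z^4 + 1.
Roots in ℤ_2: h(0) = 1; h(1) = 1.
Complete factorization: h(z) = (z^2 + z + 1)·(z^3 + z + 1).
Factor degrees with multiplicity: 2 + 3 = 5.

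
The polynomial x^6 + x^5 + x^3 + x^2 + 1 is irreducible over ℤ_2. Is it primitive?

Yes

Write f(x) = x^6 + x^5 + x^3 + x^2 + 1.
|GF(2^6)^×| = 2^6 − 1 = 63. Prime factorization: 63 = 3^2·7.
f is primitive ⇔ x has order 63 in GF(2)[x]/(f), i.e. x^(63/q) ≠ 1 for each prime q | 63.
x^(21) mod f = x^4 + x^2 + x + 1.
x^(9) mod f = x^2 + x.
None equal 1, so x has full order 63; f is primitive.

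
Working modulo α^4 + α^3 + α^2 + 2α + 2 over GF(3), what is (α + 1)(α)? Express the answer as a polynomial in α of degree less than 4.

Multiply in GF(3)[α]: (α + 1)·(α) = α^2 + α.
Reduced: α^2 + α.

α^2 + α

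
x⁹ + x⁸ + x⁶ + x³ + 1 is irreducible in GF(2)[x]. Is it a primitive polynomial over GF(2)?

Write f(x) = x⁹ + x⁸ + x⁶ + x³ + 1.
|GF(2^9)^×| = 2^9 − 1 = 511. Prime factorization: 511 = 7·73.
f is primitive ⇔ x has order 511 in GF(2)[x]/(f), i.e. x^(511/q) ≠ 1 for each prime q | 511.
x^(73) mod f = 1
x^(7) mod f = x⁷.
Since x^(73) = 1, the order of x divides 73 < 511; not primitive.

No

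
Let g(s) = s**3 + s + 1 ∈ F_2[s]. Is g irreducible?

Check for roots in F_2: g(0) = 1; g(1) = 1.
No roots. A degree-3 polynomial over a field with no linear factor is irreducible.

Yes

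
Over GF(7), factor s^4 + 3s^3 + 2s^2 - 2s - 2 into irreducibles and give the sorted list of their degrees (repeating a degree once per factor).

Write g(s) = s^4 + 3s^3 + 2s^2 - 2s - 2.
Linear factors from roots: (s - 2), (s + 1).
Complete factorization: g(s) = (s + 1)·(s - 2)·(s^2 - 3s + 1).
Factor degrees with multiplicity: 1 + 1 + 2 = 4.

1, 1, 2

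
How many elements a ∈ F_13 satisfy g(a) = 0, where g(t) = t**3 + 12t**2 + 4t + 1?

3

Evaluate at each of the 13 elements of F_13:
g(0) = 1; g(1) = 5; g(2) = 0 → root; g(3) = 5; g(4) = 0 → root; g(5) = 4; g(6) = 10; g(7) = 11; g(8) = 0 → root; g(9) = 9; g(10) = 5; g(11) = 7; g(12) = 8.
Roots: {2, 4, 8}.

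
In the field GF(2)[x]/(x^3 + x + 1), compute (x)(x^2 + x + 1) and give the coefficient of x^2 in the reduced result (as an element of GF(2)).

1

Multiply in GF(2)[x]: (x)·(x^2 + x + 1) = x^3 + x^2 + x.
Reduce using x^3 ≡ x + 1 (mod x^3 + x + 1).
Reduced: x^2 + 1.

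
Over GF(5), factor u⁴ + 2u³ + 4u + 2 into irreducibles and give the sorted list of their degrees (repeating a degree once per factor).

Write h(u) = u⁴ + 2u³ + 4u + 2.
Roots in GF(5): h(0) = 2; h(1) = 4; h(2) = 2; h(3) = 4; h(4) = 2.
Complete factorization: h(u) = (u⁴ + 2u³ + 4u + 2).
Factor degrees with multiplicity: 4 = 4.

4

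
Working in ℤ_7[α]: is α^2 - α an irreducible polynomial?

Write P(α) = α^2 - α.
Check for roots in ℤ_7: P(0) = 0 → root; P(1) = 0 → root; P(2) = 2; P(3) = 6; P(4) = 5; P(5) = 6; P(6) = 2.
P(0) = 0, so (α) divides P(α); P is reducible.

No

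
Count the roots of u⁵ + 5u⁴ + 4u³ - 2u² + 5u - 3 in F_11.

Write P(u) = u⁵ + 5u⁴ + 4u³ - 2u² + 5u - 3.
Evaluate at each of the 11 elements of F_11:
P(0) = 8; P(1) = 10; P(2) = 0 → root; P(3) = 2; P(4) = 4; P(5) = 1; P(6) = 5; P(7) = 0 → root; P(8) = 7; P(9) = 6; P(10) = 1.
Roots: {2, 7}.

2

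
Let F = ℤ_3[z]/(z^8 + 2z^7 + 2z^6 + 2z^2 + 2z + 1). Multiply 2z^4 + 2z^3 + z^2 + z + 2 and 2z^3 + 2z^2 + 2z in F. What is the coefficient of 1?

0

Multiply in ℤ_3[z]: (2z^4 + 2z^3 + z^2 + z + 2)·(2z^3 + 2z^2 + 2z) = z^7 + 2z^6 + z^5 + 2z^4 + 2z^3 + z.
Reduced: z^7 + 2z^6 + z^5 + 2z^4 + 2z^3 + z.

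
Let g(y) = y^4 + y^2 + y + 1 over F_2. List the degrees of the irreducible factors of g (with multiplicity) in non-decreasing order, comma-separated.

1, 3

Roots in F_2: g(0) = 1; g(1) = 0 → root.
Linear factors from roots: (y + 1).
Complete factorization: g(y) = (y + 1)·(y^3 + y^2 + 1).
Factor degrees with multiplicity: 1 + 3 = 4.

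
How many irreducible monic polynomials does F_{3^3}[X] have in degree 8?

35303625630

By the necklace-counting formula, N_27(8) = (1/8) Σ_{d|8} μ(8/d)·27^d.
Divisors of 8: 1, 2, 4, 8; μ(8/d) for each: 0, 0, -1, 1.
Σ = − 27^4 + 27^8 = 282429005040.
N = 282429005040/8 = 35303625630.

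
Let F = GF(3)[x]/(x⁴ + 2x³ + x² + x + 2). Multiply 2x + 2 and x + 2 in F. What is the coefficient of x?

0

Multiply in GF(3)[x]: (2x + 2)·(x + 2) = 2x² + 1.
Reduced: 2x² + 1.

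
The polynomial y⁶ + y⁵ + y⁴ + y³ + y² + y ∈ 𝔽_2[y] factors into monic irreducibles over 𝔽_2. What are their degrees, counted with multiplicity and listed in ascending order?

1, 1, 2, 2

Write f(y) = y⁶ + y⁵ + y⁴ + y³ + y² + y.
Roots in 𝔽_2: f(0) = 0 → root; f(1) = 0 → root.
Linear factors from roots: (y), (y + 1).
Complete factorization: f(y) = (y)·(y + 1)·(y² + y + 1)^2.
Factor degrees with multiplicity: 1 + 1 + 2 + 2 = 6.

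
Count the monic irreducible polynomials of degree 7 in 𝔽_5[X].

11160

By the necklace-counting formula, N_5(7) = (1/7) Σ_{d|7} μ(7/d)·5^d.
Divisors of 7: 1, 7; μ(7/d) for each: -1, 1.
Σ = − 5^1 + 5^7 = 78120.
N = 78120/7 = 11160.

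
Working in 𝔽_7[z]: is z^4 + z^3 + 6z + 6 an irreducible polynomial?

No

Write f(z) = z^4 + z^3 + 6z + 6.
Check for roots in 𝔽_7: f(0) = 6; f(1) = 0 → root; f(2) = 0 → root; f(3) = 6; f(4) = 0 → root; f(5) = 2; f(6) = 0 → root.
f(1) = 0, so (z − 1) divides f(z); f is reducible.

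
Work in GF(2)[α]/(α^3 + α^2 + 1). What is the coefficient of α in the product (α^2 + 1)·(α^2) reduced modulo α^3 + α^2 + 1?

1

Multiply in GF(2)[α]: (α^2 + 1)·(α^2) = α^4 + α^2.
Reduce using α^3 ≡ α^2 + 1 (mod α^3 + α^2 + 1).
Reduced: α + 1.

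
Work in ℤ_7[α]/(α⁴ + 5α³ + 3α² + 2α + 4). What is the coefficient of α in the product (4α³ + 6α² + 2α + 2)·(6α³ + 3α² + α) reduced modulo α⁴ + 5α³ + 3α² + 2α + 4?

Multiply in ℤ_7[α]: (4α³ + 6α² + 2α + 2)·(6α³ + 3α² + α) = 3α⁶ + 6α⁵ + 6α⁴ + 3α³ + α² + 2α.
Reduce using α⁴ ≡ 2α³ + 4α² + 5α + 3 (mod α⁴ + 5α³ + 3α² + 2α + 4).
Reduced: 3α³ + 3α.

3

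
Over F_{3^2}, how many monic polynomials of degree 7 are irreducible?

683280

Gauss's count: N_{9}(7) = (1/7) Σ_{d|7} μ(7/d)·9^d.
Divisors of 7: 1, 7; μ(7/d) for each: -1, 1.
Σ = − 9^1 + 9^7 = 4782960.
N = 4782960/7 = 683280.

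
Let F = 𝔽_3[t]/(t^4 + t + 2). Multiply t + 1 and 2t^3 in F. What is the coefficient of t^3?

2

Multiply in 𝔽_3[t]: (t + 1)·(2t^3) = 2t^4 + 2t^3.
Reduce using t^4 ≡ 2t + 1 (mod t^4 + t + 2).
Reduced: 2t^3 + t + 2.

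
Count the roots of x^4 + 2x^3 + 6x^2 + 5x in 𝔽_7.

Write h(x) = x^4 + 2x^3 + 6x^2 + 5x.
Evaluate at each of the 7 elements of 𝔽_7:
h(0) = 0 → root; h(1) = 0 → root; h(2) = 3; h(3) = 1; h(4) = 3; h(5) = 0 → root; h(6) = 0 → root.
Roots: {0, 1, 5, 6}.

4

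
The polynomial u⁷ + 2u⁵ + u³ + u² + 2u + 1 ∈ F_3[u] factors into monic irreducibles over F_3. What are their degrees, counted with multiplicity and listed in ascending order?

7

Write f(u) = u⁷ + 2u⁵ + u³ + u² + 2u + 1.
Roots in F_3: f(0) = 1; f(1) = 2; f(2) = 2.
Complete factorization: f(u) = (u⁷ + 2u⁵ + u³ + u² + 2u + 1).
Factor degrees with multiplicity: 7 = 7.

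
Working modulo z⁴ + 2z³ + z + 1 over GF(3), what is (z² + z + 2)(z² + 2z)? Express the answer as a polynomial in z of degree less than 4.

Multiply in GF(3)[z]: (z² + z + 2)·(z² + 2z) = z⁴ + z² + z.
Reduce using z⁴ ≡ z³ + 2z + 2 (mod z⁴ + 2z³ + z + 1).
Reduced: z³ + z² + 2.

z^3 + z^2 + 2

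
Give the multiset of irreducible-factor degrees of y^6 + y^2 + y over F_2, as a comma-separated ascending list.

Write h(y) = y^6 + y^2 + y.
Roots in F_2: h(0) = 0 → root; h(1) = 1.
Linear factors from roots: (y).
Complete factorization: h(y) = (y)·(y^2 + y + 1)·(y^3 + y^2 + 1).
Factor degrees with multiplicity: 1 + 2 + 3 = 6.

1, 2, 3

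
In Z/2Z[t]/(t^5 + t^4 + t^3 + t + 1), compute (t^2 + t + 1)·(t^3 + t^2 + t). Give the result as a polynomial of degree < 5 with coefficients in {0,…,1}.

Multiply in Z/2Z[t]: (t^2 + t + 1)·(t^3 + t^2 + t) = t^5 + t^3 + t.
Reduce using t^5 ≡ t^4 + t^3 + t + 1 (mod t^5 + t^4 + t^3 + t + 1).
Reduced: t^4 + 1.

t^4 + 1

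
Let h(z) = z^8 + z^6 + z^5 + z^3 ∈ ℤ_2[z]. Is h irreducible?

Check for roots in ℤ_2: h(0) = 0 → root; h(1) = 0 → root.
h(0) = 0, so (z) divides h(z); h is reducible.

No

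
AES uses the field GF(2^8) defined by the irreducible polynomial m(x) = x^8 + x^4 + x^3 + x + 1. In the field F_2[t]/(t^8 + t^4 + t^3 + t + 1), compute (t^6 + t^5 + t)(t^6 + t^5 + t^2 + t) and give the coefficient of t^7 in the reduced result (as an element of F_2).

0

Multiply in F_2[t]: (t^6 + t^5 + t)·(t^6 + t^5 + t^2 + t) = t^12 + t^10 + t^8 + t^7 + t^3 + t^2.
Reduce using t^8 ≡ t^4 + t^3 + t + 1 (mod t^8 + t^4 + t^3 + t + 1).
Reduced: t^6 + t^4.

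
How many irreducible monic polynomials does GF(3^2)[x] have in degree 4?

1620

By the necklace-counting formula, N_9(4) = (1/4) Σ_{d|4} μ(4/d)·9^d.
Divisors of 4: 1, 2, 4; μ(4/d) for each: 0, -1, 1.
Σ = − 9^2 + 9^4 = 6480.
N = 6480/4 = 1620.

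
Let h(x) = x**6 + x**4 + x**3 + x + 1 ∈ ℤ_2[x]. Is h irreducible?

Yes

Check for roots in ℤ_2: h(0) = 1; h(1) = 1.
No roots, so no linear factors.
Monic irreducibles of degree 2 over GF(2): x**2 + x + 1.
None of them divide h (all give nonzero remainder).
Monic irreducibles of degree 3 over GF(2): x**3 + x + 1, x**3 + x**2 + 1.
None of them divide h (all give nonzero remainder).
No irreducible factor of degree ≤ 3 exists, so h is irreducible over GF(2).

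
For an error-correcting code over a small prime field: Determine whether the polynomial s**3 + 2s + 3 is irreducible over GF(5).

No

Write g(s) = s**3 + 2s + 3.
Check for roots in GF(5): g(0) = 3; g(1) = 1; g(2) = 0 → root; g(3) = 1; g(4) = 0 → root.
g(2) = 0, so (s − 2) divides g(s); g is reducible.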